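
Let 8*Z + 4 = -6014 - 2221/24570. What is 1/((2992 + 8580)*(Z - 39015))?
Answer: -49140/22613576784733 ≈ -2.1730e-9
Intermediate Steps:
Z = -147864481/196560 (Z = -½ + (-6014 - 2221/24570)/8 = -½ + (⅛)*(-147766201/24570) = -½ - 147766201/196560 = -147864481/196560 ≈ -752.26)
1/((2992 + 8580)*(Z - 39015)) = 1/((2992 + 8580)*(-147864481/196560 - 39015)) = 1/(11572*(-7816652881/196560)) = 1/(-22613576784733/49140) = -49140/22613576784733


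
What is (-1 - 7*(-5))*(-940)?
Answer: -31960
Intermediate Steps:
(-1 - 7*(-5))*(-940) = (-1 + 35)*(-940) = 34*(-940) = -31960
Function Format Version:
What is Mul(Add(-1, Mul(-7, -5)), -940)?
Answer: -31960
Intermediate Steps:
Mul(Add(-1, Mul(-7, -5)), -940) = Mul(Add(-1, 35), -940) = Mul(34, -940) = -31960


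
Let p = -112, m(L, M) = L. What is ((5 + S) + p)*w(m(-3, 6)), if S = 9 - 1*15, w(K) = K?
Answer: 339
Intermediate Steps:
S = -6 (S = 9 - 15 = -6)
((5 + S) + p)*w(m(-3, 6)) = ((5 - 6) - 112)*(-3) = (-1 - 112)*(-3) = -113*(-3) = 339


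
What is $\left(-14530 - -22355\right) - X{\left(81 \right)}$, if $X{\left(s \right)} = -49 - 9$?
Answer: $7883$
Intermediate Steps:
$X{\left(s \right)} = -58$
$\left(-14530 - -22355\right) - X{\left(81 \right)} = \left(-14530 - -22355\right) - -58 = \left(-14530 + 22355\right) + 58 = 7825 + 58 = 7883$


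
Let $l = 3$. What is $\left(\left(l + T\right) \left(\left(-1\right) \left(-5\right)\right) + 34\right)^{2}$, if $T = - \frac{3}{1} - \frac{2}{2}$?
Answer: $841$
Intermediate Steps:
$T = -4$ ($T = \left(-3\right) 1 - 1 = -3 - 1 = -4$)
$\left(\left(l + T\right) \left(\left(-1\right) \left(-5\right)\right) + 34\right)^{2} = \left(\left(3 - 4\right) \left(\left(-1\right) \left(-5\right)\right) + 34\right)^{2} = \left(\left(-1\right) 5 + 34\right)^{2} = \left(-5 + 34\right)^{2} = 29^{2} = 841$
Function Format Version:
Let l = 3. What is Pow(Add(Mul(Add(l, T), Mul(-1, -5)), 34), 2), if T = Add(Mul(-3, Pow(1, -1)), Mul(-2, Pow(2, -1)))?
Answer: 841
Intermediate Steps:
T = -4 (T = Add(Mul(-3, 1), Mul(-2, Rational(1, 2))) = Add(-3, -1) = -4)
Pow(Add(Mul(Add(l, T), Mul(-1, -5)), 34), 2) = Pow(Add(Mul(Add(3, -4), Mul(-1, -5)), 34), 2) = Pow(Add(Mul(-1, 5), 34), 2) = Pow(Add(-5, 34), 2) = Pow(29, 2) = 841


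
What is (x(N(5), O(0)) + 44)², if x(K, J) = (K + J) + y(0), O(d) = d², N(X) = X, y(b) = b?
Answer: 2401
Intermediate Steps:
x(K, J) = J + K (x(K, J) = (K + J) + 0 = (J + K) + 0 = J + K)
(x(N(5), O(0)) + 44)² = ((0² + 5) + 44)² = ((0 + 5) + 44)² = (5 + 44)² = 49² = 2401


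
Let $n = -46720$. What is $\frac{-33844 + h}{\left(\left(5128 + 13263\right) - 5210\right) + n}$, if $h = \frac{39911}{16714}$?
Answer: $\frac{565628705}{560570846} \approx 1.009$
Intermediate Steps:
$h = \frac{39911}{16714}$ ($h = 39911 \cdot \frac{1}{16714} = \frac{39911}{16714} \approx 2.3879$)
$\frac{-33844 + h}{\left(\left(5128 + 13263\right) - 5210\right) + n} = \frac{-33844 + \frac{39911}{16714}}{\left(\left(5128 + 13263\right) - 5210\right) - 46720} = - \frac{565628705}{16714 \left(\left(18391 - 5210\right) - 46720\right)} = - \frac{565628705}{16714 \left(13181 - 46720\right)} = - \frac{565628705}{16714 \left(-33539\right)} = \left(- \frac{565628705}{16714}\right) \left(- \frac{1}{33539}\right) = \frac{565628705}{560570846}$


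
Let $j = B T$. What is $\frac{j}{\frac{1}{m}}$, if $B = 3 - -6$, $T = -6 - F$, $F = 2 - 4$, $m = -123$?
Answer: $4428$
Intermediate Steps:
$F = -2$ ($F = 2 - 4 = -2$)
$T = -4$ ($T = -6 - -2 = -6 + 2 = -4$)
$B = 9$ ($B = 3 + 6 = 9$)
$j = -36$ ($j = 9 \left(-4\right) = -36$)
$\frac{j}{\frac{1}{m}} = - \frac{36}{\frac{1}{-123}} = - \frac{36}{- \frac{1}{123}} = \left(-36\right) \left(-123\right) = 4428$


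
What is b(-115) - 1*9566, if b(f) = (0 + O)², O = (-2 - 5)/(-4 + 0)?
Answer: -153007/16 ≈ -9562.9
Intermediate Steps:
O = 7/4 (O = -7/(-4) = -7*(-¼) = 7/4 ≈ 1.7500)
b(f) = 49/16 (b(f) = (0 + 7/4)² = (7/4)² = 49/16)
b(-115) - 1*9566 = 49/16 - 1*9566 = 49/16 - 9566 = -153007/16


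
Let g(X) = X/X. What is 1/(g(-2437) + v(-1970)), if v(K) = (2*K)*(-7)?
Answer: 1/27581 ≈ 3.6257e-5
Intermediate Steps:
g(X) = 1
v(K) = -14*K
1/(g(-2437) + v(-1970)) = 1/(1 - 14*(-1970)) = 1/(1 + 27580) = 1/27581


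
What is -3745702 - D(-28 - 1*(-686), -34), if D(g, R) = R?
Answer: -3745668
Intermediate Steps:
-3745702 - D(-28 - 1*(-686), -34) = -3745702 - 1*(-34) = -3745702 + 34 = -3745668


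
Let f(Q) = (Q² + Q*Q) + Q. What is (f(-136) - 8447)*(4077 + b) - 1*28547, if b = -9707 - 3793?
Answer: -267726554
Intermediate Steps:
b = -13500
f(Q) = Q + 2*Q² (f(Q) = (Q² + Q²) + Q = 2*Q² + Q = Q + 2*Q²)
(f(-136) - 8447)*(4077 + b) - 1*28547 = (-136*(1 + 2*(-136)) - 8447)*(4077 - 13500) - 1*28547 = (-136*(1 - 272) - 8447)*(-9423) - 28547 = (-136*(-271) - 8447)*(-9423) - 28547 = (36856 - 8447)*(-9423) - 28547 = 28409*(-9423) - 28547 = -267698007 - 28547 = -267726554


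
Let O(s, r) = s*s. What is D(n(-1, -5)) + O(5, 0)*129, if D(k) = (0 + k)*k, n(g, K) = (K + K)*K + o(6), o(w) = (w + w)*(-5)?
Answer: 3325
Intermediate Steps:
O(s, r) = s²
o(w) = -10*w (o(w) = (2*w)*(-5) = -10*w)
n(g, K) = -60 + 2*K² (n(g, K) = (K + K)*K - 10*6 = (2*K)*K - 60 = 2*K² - 60 = -60 + 2*K²)
D(k) = k² (D(k) = k*k = k²)
D(n(-1, -5)) + O(5, 0)*129 = (-60 + 2*(-5)²)² + 5²*129 = (-60 + 2*25)² + 25*129 = (-60 + 50)² + 3225 = (-10)² + 3225 = 100 + 3225 = 3325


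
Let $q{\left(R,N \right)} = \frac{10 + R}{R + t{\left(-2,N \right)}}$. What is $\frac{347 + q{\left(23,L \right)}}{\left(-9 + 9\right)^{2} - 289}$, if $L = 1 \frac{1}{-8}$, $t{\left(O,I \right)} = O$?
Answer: $- \frac{2440}{2023} \approx -1.2061$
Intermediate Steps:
$L = - \frac{1}{8}$ ($L = 1 \left(- \frac{1}{8}\right) = - \frac{1}{8} \approx -0.125$)
$q{\left(R,N \right)} = \frac{10 + R}{-2 + R}$ ($q{\left(R,N \right)} = \frac{10 + R}{R - 2} = \frac{10 + R}{-2 + R}$)
$\frac{347 + q{\left(23,L \right)}}{\left(-9 + 9\right)^{2} - 289} = \frac{347 + \frac{10 + 23}{-2 + 23}}{\left(-9 + 9\right)^{2} - 289} = \frac{347 + \frac{1}{21} \cdot 33}{0^{2} - 289} = \frac{347 + \frac{1}{21} \cdot 33}{0 - 289} = \frac{347 + \frac{11}{7}}{-289} = \frac{2440}{7} \left(- \frac{1}{289}\right) = - \frac{2440}{2023}$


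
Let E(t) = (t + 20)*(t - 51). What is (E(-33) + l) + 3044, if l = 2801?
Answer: 6937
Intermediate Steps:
E(t) = (-51 + t)*(20 + t) (E(t) = (20 + t)*(-51 + t) = (-51 + t)*(20 + t))
(E(-33) + l) + 3044 = ((-1020 + (-33)² - 31*(-33)) + 2801) + 3044 = ((-1020 + 1089 + 1023) + 2801) + 3044 = (1092 + 2801) + 3044 = 3893 + 3044 = 6937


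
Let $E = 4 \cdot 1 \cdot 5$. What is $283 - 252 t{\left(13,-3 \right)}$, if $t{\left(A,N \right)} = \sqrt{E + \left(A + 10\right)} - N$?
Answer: $-473 - 252 \sqrt{43} \approx -2125.5$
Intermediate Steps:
$E = 20$ ($E = 4 \cdot 5 = 20$)
$t{\left(A,N \right)} = \sqrt{30 + A} - N$ ($t{\left(A,N \right)} = \sqrt{20 + \left(A + 10\right)} - N = \sqrt{20 + \left(10 + A\right)} - N = \sqrt{30 + A} - N$)
$283 - 252 t{\left(13,-3 \right)} = 283 - 252 \left(\sqrt{30 + 13} - -3\right) = 283 - 252 \left(\sqrt{43} + 3\right) = 283 - 252 \left(3 + \sqrt{43}\right) = 283 - \left(756 + 252 \sqrt{43}\right) = -473 - 252 \sqrt{43}$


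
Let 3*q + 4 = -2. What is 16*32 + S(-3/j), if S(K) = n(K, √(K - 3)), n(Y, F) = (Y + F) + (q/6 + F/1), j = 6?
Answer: 3067/6 + I*√14 ≈ 511.17 + 3.7417*I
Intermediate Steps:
q = -2 (q = -4/3 + (⅓)*(-2) = -4/3 - ⅔ = -2)
n(Y, F) = -⅓ + Y + 2*F (n(Y, F) = (Y + F) + (-2/6 + F/1) = (F + Y) + (-2*⅙ + F*1) = (F + Y) + (-⅓ + F) = -⅓ + Y + 2*F)
S(K) = -⅓ + K + 2*√(-3 + K) (S(K) = -⅓ + K + 2*√(K - 3) = -⅓ + K + 2*√(-3 + K))
16*32 + S(-3/j) = 16*32 + (-⅓ - 3/6 + 2*√(-3 - 3/6)) = 512 + (-⅓ - 3*⅙ + 2*√(-3 - 3*⅙)) = 512 + (-⅓ - ½ + 2*√(-3 - ½)) = 512 + (-⅓ - ½ + 2*√(-7/2)) = 512 + (-⅓ - ½ + 2*(I*√14/2)) = 512 + (-⅓ - ½ + I*√14) = 512 + (-⅚ + I*√14) = 3067/6 + I*√14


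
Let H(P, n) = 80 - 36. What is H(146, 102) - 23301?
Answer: -23257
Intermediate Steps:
H(P, n) = 44
H(146, 102) - 23301 = 44 - 23301 = -23257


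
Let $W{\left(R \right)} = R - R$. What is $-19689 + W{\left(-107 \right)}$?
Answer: $-19689$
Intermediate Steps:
$W{\left(R \right)} = 0$
$-19689 + W{\left(-107 \right)} = -19689 + 0 = -19689$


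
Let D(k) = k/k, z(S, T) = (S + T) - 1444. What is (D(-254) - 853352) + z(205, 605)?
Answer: -853985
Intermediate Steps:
z(S, T) = -1444 + S + T
D(k) = 1
(D(-254) - 853352) + z(205, 605) = (1 - 853352) + (-1444 + 205 + 605) = -853351 - 634 = -853985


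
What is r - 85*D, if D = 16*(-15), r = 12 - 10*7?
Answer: 20342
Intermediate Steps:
r = -58 (r = 12 - 70 = -58)
D = -240
r - 85*D = -58 - 85*(-240) = -58 + 20400 = 20342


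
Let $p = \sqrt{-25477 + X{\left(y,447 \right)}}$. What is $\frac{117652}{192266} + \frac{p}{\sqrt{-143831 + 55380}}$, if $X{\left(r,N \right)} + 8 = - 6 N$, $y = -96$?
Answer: $\frac{58826}{96133} + \frac{\sqrt{20590077}}{8041} \approx 1.1762$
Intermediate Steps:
$X{\left(r,N \right)} = -8 - 6 N$
$p = i \sqrt{28167}$ ($p = \sqrt{-25477 - 2690} = \sqrt{-28167} = i \sqrt{28167} \approx 167.83 i$)
$\frac{117652}{192266} + \frac{p}{\sqrt{-143831 + 55380}} = \frac{117652}{192266} + \frac{i \sqrt{28167}}{\sqrt{-143831 + 55380}} = 117652 \cdot \frac{1}{192266} + \frac{i \sqrt{28167}}{\sqrt{-88451}} = \frac{58826}{96133} + \frac{i \sqrt{28167}}{11 i \sqrt{731}} = \frac{58826}{96133} + i \sqrt{28167} \left(- \frac{i \sqrt{731}}{8041}\right) = \frac{58826}{96133} + \frac{\sqrt{20590077}}{8041}$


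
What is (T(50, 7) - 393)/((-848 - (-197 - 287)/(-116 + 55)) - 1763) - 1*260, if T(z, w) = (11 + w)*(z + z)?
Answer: -41622127/159755 ≈ -260.54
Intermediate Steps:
T(z, w) = 2*z*(11 + w) (T(z, w) = (11 + w)*(2*z) = 2*z*(11 + w))
(T(50, 7) - 393)/((-848 - (-197 - 287)/(-116 + 55)) - 1763) - 1*260 = (2*50*(11 + 7) - 393)/((-848 - (-197 - 287)/(-116 + 55)) - 1763) - 1*260 = (2*50*18 - 393)/((-848 - (-484)/(-61)) - 1763) - 260 = (1800 - 393)/((-848 - (-484)*(-1)/61) - 1763) - 260 = 1407/((-848 - 1*484/61) - 1763) - 260 = 1407/((-848 - 484/61) - 1763) - 260 = 1407/(-52212/61 - 1763) - 260 = 1407/(-159755/61) - 260 = 1407*(-61/159755) - 260 = -85827/159755 - 260 = -41622127/159755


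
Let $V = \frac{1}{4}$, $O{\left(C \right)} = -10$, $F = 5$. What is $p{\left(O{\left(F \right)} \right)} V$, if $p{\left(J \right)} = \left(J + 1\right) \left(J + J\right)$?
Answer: $45$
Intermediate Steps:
$p{\left(J \right)} = 2 J \left(1 + J\right)$ ($p{\left(J \right)} = \left(1 + J\right) 2 J = 2 J \left(1 + J\right)$)
$V = \frac{1}{4} \approx 0.25$
$p{\left(O{\left(F \right)} \right)} V = 2 \left(-10\right) \left(1 - 10\right) \frac{1}{4} = 2 \left(-10\right) \left(-9\right) \frac{1}{4} = 180 \cdot \frac{1}{4} = 45$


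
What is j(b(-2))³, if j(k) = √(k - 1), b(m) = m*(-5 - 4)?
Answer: 17*√17 ≈ 70.093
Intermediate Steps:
b(m) = -9*m (b(m) = m*(-9) = -9*m)
j(k) = √(-1 + k)
j(b(-2))³ = (√(-1 - 9*(-2)))³ = (√(-1 + 18))³ = (√17)³ = 17*√17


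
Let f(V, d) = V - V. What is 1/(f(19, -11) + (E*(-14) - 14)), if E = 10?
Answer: -1/154 ≈ -0.0064935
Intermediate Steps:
f(V, d) = 0
1/(f(19, -11) + (E*(-14) - 14)) = 1/(0 + (10*(-14) - 14)) = 1/(0 + (-140 - 14)) = 1/(0 - 154) = 1/(-154) = -1/154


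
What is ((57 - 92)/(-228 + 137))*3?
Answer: 15/13 ≈ 1.1538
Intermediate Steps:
((57 - 92)/(-228 + 137))*3 = -35/(-91)*3 = -35*(-1/91)*3 = (5/13)*3 = 15/13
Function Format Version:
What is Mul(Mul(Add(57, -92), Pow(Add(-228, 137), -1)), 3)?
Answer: Rational(15, 13) ≈ 1.1538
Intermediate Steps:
Mul(Mul(Add(57, -92), Pow(Add(-228, 137), -1)), 3) = Mul(Mul(-35, Pow(-91, -1)), 3) = Mul(Mul(-35, Rational(-1, 91)), 3) = Mul(Rational(5, 13), 3) = Rational(15, 13)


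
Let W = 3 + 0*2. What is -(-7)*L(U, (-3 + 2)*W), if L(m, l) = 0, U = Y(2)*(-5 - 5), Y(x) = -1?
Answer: 0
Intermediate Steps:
W = 3 (W = 3 + 0 = 3)
U = 10 (U = -(-5 - 5) = -1*(-10) = 10)
-(-7)*L(U, (-3 + 2)*W) = -(-7)*0 = -1*0 = 0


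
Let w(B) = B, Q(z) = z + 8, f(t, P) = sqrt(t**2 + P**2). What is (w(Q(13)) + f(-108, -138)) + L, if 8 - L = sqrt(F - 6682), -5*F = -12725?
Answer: 29 + 6*sqrt(853) - I*sqrt(4137) ≈ 204.24 - 64.319*I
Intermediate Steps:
f(t, P) = sqrt(P**2 + t**2)
Q(z) = 8 + z
F = 2545 (F = -1/5*(-12725) = 2545)
L = 8 - I*sqrt(4137) (L = 8 - sqrt(2545 - 6682) = 8 - sqrt(-4137) = 8 - I*sqrt(4137) ≈ 8.0 - 64.319*I)
(w(Q(13)) + f(-108, -138)) + L = ((8 + 13) + sqrt((-138)**2 + (-108)**2)) + (8 - I*sqrt(4137)) = (21 + sqrt(19044 + 11664)) + (8 - I*sqrt(4137)) = (21 + sqrt(30708)) + (8 - I*sqrt(4137)) = (21 + 6*sqrt(853)) + (8 - I*sqrt(4137)) = 29 + 6*sqrt(853) - I*sqrt(4137)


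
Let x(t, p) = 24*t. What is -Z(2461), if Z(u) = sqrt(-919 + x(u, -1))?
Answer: -sqrt(58145) ≈ -241.13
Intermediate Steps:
Z(u) = sqrt(-919 + 24*u)
-Z(2461) = -sqrt(-919 + 24*2461) = -sqrt(-919 + 59064) = -sqrt(58145)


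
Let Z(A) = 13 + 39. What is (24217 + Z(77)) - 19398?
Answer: 4871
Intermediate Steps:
Z(A) = 52
(24217 + Z(77)) - 19398 = (24217 + 52) - 19398 = 24269 - 19398 = 4871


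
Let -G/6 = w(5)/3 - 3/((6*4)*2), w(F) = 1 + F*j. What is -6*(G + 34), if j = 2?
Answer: -297/4 ≈ -74.250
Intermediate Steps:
w(F) = 1 + 2*F (w(F) = 1 + F*2 = 1 + 2*F)
G = -173/8 (G = -6*((1 + 2*5)/3 - 3/((6*4)*2)) = -6*((1 + 10)*(1/3) - 3/(24*2)) = -6*(11*(1/3) - 3/48) = -6*(11/3 - 3*1/48) = -6*(11/3 - 1/16) = -6*173/48 = -173/8 ≈ -21.625)
-6*(G + 34) = -6*(-173/8 + 34) = -6*99/8 = -297/4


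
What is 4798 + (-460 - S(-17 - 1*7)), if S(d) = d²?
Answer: 3762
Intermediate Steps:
4798 + (-460 - S(-17 - 1*7)) = 4798 + (-460 - (-17 - 1*7)²) = 4798 + (-460 - (-17 - 7)²) = 4798 + (-460 - 1*(-24)²) = 4798 + (-460 - 1*576) = 4798 + (-460 - 576) = 4798 - 1036 = 3762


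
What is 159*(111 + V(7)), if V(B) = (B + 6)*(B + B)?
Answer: 46587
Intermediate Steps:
V(B) = 2*B*(6 + B) (V(B) = (6 + B)*(2*B) = 2*B*(6 + B))
159*(111 + V(7)) = 159*(111 + 2*7*(6 + 7)) = 159*(111 + 2*7*13) = 159*(111 + 182) = 159*293 = 46587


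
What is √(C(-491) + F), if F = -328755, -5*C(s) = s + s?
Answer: I*√8213965/5 ≈ 573.2*I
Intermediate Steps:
C(s) = -2*s/5 (C(s) = -(s + s)/5 = -2*s/5)
√(C(-491) + F) = √(-⅖*(-491) - 328755) = √(982/5 - 328755) = √(-1642793/5) = I*√8213965/5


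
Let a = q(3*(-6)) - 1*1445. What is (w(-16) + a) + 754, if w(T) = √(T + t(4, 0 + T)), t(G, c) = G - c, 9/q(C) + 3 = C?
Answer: -4826/7 ≈ -689.43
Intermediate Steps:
q(C) = 9/(-3 + C)
a = -10118/7 (a = 9/(-3 + 3*(-6)) - 1*1445 = 9/(-3 - 18) - 1445 = 9/(-21) - 1445 = 9*(-1/21) - 1445 = -3/7 - 1445 = -10118/7 ≈ -1445.4)
w(T) = 2 (w(T) = √(T + (4 - (0 + T))) = √(T + (4 - T)) = √4 = 2)
(w(-16) + a) + 754 = (2 - 10118/7) + 754 = -10104/7 + 754 = -4826/7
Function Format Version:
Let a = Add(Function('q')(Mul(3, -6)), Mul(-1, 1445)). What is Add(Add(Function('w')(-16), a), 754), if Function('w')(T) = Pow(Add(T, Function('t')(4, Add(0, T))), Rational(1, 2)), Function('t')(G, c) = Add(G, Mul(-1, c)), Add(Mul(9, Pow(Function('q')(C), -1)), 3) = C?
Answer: Rational(-4826, 7) ≈ -689.43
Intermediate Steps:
Function('q')(C) = Mul(9, Pow(Add(-3, C), -1))
a = Rational(-10118, 7) (a = Add(Mul(9, Pow(Add(-3, Mul(3, -6)), -1)), Mul(-1, 1445)) = Add(Mul(9, Pow(Add(-3, -18), -1)), -1445) = Add(Mul(9, Pow(-21, -1)), -1445) = Add(Mul(9, Rational(-1, 21)), -1445) = Add(Rational(-3, 7), -1445) = Rational(-10118, 7) ≈ -1445.4)
Function('w')(T) = 2 (Function('w')(T) = Pow(Add(T, Add(4, Mul(-1, Add(0, T)))), Rational(1, 2)) = Pow(Add(T, Add(4, Mul(-1, T))), Rational(1, 2)) = Pow(4, Rational(1, 2)) = 2)
Add(Add(Function('w')(-16), a), 754) = Add(Add(2, Rational(-10118, 7)), 754) = Add(Rational(-10104, 7), 754) = Rational(-4826, 7)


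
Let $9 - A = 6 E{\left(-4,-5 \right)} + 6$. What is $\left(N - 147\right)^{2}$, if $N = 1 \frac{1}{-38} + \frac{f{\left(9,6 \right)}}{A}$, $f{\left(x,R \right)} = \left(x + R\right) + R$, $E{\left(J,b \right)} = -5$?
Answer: $\frac{3744338481}{174724} \approx 21430.0$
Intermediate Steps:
$f{\left(x,R \right)} = x + 2 R$ ($f{\left(x,R \right)} = \left(R + x\right) + R = x + 2 R$)
$A = 33$ ($A = 9 - \left(6 \left(-5\right) + 6\right) = 9 - \left(-30 + 6\right) = 9 - -24 = 9 + 24 = 33$)
$N = \frac{255}{418}$ ($N = 1 \frac{1}{-38} + \frac{9 + 2 \cdot 6}{33} = 1 \left(- \frac{1}{38}\right) + \left(9 + 12\right) \frac{1}{33} = - \frac{1}{38} + 21 \cdot \frac{1}{33} = - \frac{1}{38} + \frac{7}{11} = \frac{255}{418} \approx 0.61005$)
$\left(N - 147\right)^{2} = \left(\frac{255}{418} - 147\right)^{2} = \left(- \frac{61191}{418}\right)^{2} = \frac{3744338481}{174724}$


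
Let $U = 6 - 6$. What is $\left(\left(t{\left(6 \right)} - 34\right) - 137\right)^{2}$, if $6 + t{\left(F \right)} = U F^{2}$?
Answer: $31329$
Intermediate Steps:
$U = 0$ ($U = 6 - 6 = 0$)
$t{\left(F \right)} = -6$ ($t{\left(F \right)} = -6 + 0 F^{2} = -6 + 0 = -6$)
$\left(\left(t{\left(6 \right)} - 34\right) - 137\right)^{2} = \left(\left(-6 - 34\right) - 137\right)^{2} = \left(-40 - 137\right)^{2} = \left(-177\right)^{2} = 31329$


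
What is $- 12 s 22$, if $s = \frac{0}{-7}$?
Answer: $0$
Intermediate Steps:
$s = 0$ ($s = 0 \left(- \frac{1}{7}\right) = 0$)
$- 12 s 22 = \left(-12\right) 0 \cdot 22 = 0 \cdot 22 = 0$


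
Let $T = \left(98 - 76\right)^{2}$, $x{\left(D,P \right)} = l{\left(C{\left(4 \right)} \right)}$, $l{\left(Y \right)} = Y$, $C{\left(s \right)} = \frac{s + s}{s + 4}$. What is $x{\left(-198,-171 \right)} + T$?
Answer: $485$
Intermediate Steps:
$C{\left(s \right)} = \frac{2 s}{4 + s}$
$x{\left(D,P \right)} = 1$ ($x{\left(D,P \right)} = 2 \cdot 4 \frac{1}{4 + 4} = 2 \cdot 4 \cdot \frac{1}{8} = 1$)
$T = 484$ ($T = 22^{2} = 484$)
$x{\left(-198,-171 \right)} + T = 1 + 484 = 485$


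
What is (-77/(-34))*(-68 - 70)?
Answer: -5313/17 ≈ -312.53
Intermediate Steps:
(-77/(-34))*(-68 - 70) = -77*(-1/34)*(-138) = (77/34)*(-138) = -5313/17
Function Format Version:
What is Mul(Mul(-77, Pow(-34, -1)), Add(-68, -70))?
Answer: Rational(-5313, 17) ≈ -312.53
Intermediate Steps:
Mul(Mul(-77, Pow(-34, -1)), Add(-68, -70)) = Mul(Mul(-77, Rational(-1, 34)), -138) = Mul(Rational(77, 34), -138) = Rational(-5313, 17)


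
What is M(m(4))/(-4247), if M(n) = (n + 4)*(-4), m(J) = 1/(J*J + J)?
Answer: 81/21235 ≈ 0.0038145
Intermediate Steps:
m(J) = 1/(J + J**2) (m(J) = 1/(J**2 + J) = 1/(J + J**2))
M(n) = -16 - 4*n (M(n) = (4 + n)*(-4) = -16 - 4*n)
M(m(4))/(-4247) = (-16 - 4/(4*(1 + 4)))/(-4247) = (-16 - 1/5)*(-1/4247) = -81/5*(-1/4247) = 81/21235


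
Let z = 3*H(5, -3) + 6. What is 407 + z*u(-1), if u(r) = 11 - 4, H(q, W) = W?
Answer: 386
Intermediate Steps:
u(r) = 7
z = -3 (z = 3*(-3) + 6 = -9 + 6 = -3)
407 + z*u(-1) = 407 - 3*7 = 407 - 21 = 386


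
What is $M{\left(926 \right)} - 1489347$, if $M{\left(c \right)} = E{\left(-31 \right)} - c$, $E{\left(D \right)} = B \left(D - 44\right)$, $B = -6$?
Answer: $-1489823$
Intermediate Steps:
$E{\left(D \right)} = 264 - 6 D$ ($E{\left(D \right)} = - 6 \left(D - 44\right) = - 6 \left(-44 + D\right) = 264 - 6 D$)
$M{\left(c \right)} = 450 - c$ ($M{\left(c \right)} = \left(264 - -186\right) - c = \left(264 + 186\right) - c = 450 - c$)
$M{\left(926 \right)} - 1489347 = \left(450 - 926\right) - 1489347 = -476 - 1489347 = -1489823$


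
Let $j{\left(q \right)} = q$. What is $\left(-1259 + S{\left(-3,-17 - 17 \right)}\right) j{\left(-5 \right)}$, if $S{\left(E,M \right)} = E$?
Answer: $6310$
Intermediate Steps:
$\left(-1259 + S{\left(-3,-17 - 17 \right)}\right) j{\left(-5 \right)} = \left(-1259 - 3\right) \left(-5\right) = \left(-1262\right) \left(-5\right) = 6310$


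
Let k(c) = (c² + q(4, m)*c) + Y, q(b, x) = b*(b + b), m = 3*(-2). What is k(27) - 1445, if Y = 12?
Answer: 160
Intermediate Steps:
m = -6
q(b, x) = 2*b² (q(b, x) = b*(2*b) = 2*b²)
k(c) = 12 + c² + 32*c (k(c) = (c² + (2*4²)*c) + 12 = (c² + (2*16)*c) + 12 = (c² + 32*c) + 12 = 12 + c² + 32*c)
k(27) - 1445 = (12 + 27² + 32*27) - 1445 = (12 + 729 + 864) - 1445 = 1605 - 1445 = 160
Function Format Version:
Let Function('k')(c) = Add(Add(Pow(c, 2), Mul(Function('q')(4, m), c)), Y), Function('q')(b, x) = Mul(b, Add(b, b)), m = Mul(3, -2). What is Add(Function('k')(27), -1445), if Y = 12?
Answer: 160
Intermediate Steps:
m = -6
Function('q')(b, x) = Mul(2, Pow(b, 2)) (Function('q')(b, x) = Mul(b, Mul(2, b)) = Mul(2, Pow(b, 2)))
Function('k')(c) = Add(12, Pow(c, 2), Mul(32, c)) (Function('k')(c) = Add(Add(Pow(c, 2), Mul(Mul(2, Pow(4, 2)), c)), 12) = Add(Add(Pow(c, 2), Mul(Mul(2, 16), c)), 12) = Add(Add(Pow(c, 2), Mul(32, c)), 12) = Add(12, Pow(c, 2), Mul(32, c)))
Add(Function('k')(27), -1445) = Add(Add(12, Pow(27, 2), Mul(32, 27)), -1445) = Add(Add(12, 729, 864), -1445) = Add(1605, -1445) = 160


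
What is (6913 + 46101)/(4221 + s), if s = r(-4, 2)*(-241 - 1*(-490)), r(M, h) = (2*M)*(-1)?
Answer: 53014/6213 ≈ 8.5327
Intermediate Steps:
r(M, h) = -2*M
s = 1992 (s = (-2*(-4))*(-241 - 1*(-490)) = 8*(-241 + 490) = 8*249 = 1992)
(6913 + 46101)/(4221 + s) = (6913 + 46101)/(4221 + 1992) = 53014/6213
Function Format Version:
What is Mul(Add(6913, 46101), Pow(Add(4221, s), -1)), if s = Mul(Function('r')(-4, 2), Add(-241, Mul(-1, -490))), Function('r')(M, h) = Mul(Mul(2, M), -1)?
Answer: Rational(53014, 6213) ≈ 8.5327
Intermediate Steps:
Function('r')(M, h) = Mul(-2, M)
s = 1992 (s = Mul(Mul(-2, -4), Add(-241, Mul(-1, -490))) = Mul(8, Add(-241, 490)) = Mul(8, 249) = 1992)
Mul(Add(6913, 46101), Pow(Add(4221, s), -1)) = Mul(Add(6913, 46101), Pow(Add(4221, 1992), -1)) = Mul(53014, Pow(6213, -1)) = Mul(53014, Rational(1, 6213)) = Rational(53014, 6213)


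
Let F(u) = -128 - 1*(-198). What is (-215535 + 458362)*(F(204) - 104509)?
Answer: -25360609053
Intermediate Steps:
F(u) = 70 (F(u) = -128 + 198 = 70)
(-215535 + 458362)*(F(204) - 104509) = (-215535 + 458362)*(70 - 104509) = 242827*(-104439) = -25360609053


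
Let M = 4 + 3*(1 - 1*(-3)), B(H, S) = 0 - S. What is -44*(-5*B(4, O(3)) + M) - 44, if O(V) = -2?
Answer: -308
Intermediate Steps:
B(H, S) = -S
M = 16 (M = 4 + 3*(1 + 3) = 4 + 3*4 = 4 + 12 = 16)
-44*(-5*B(4, O(3)) + M) - 44 = -44*(-(-5)*(-2) + 16) - 44 = -44*(-5*2 + 16) - 44 = -44*(-10 + 16) - 44 = -44*6 - 44 = -264 - 44 = -308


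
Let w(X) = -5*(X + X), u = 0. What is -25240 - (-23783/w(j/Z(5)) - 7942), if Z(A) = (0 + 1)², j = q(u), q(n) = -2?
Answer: -322177/20 ≈ -16109.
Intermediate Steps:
j = -2
Z(A) = 1 (Z(A) = 1² = 1)
w(X) = -10*X
-25240 - (-23783/w(j/Z(5)) - 7942) = -25240 - (-23783/((-(-20)/1)) - 7942) = -25240 - (-23783/((-(-20))) - 7942) = -25240 - (-23783/((-10*(-2))) - 7942) = -25240 - (-23783/20 - 7942) = -25240 - 1*(-182623/20) = -25240 + 182623/20 = -322177/20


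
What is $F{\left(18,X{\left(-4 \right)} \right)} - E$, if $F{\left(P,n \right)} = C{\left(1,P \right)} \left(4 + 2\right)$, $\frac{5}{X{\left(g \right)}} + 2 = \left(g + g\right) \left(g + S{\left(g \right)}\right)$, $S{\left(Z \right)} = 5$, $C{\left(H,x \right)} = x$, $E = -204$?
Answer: $312$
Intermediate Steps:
$X{\left(g \right)} = \frac{5}{-2 + 2 g \left(5 + g\right)}$ ($X{\left(g \right)} = \frac{5}{-2 + \left(g + g\right) \left(g + 5\right)} = \frac{5}{-2 + 2 g \left(5 + g\right)}$)
$F{\left(P,n \right)} = 6 P$ ($F{\left(P,n \right)} = P \left(4 + 2\right) = P 6 = 6 P$)
$F{\left(18,X{\left(-4 \right)} \right)} - E = 6 \cdot 18 - -204 = 108 + 204 = 312$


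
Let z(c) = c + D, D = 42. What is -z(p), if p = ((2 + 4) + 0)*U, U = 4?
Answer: -66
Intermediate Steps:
p = 24 (p = ((2 + 4) + 0)*4 = (6 + 0)*4 = 6*4 = 24)
z(c) = 42 + c (z(c) = c + 42 = 42 + c)
-z(p) = -(42 + 24) = -1*66 = -66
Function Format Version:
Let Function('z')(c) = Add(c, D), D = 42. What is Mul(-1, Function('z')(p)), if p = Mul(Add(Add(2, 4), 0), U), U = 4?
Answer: -66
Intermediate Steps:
p = 24 (p = Mul(Add(Add(2, 4), 0), 4) = Mul(Add(6, 0), 4) = Mul(6, 4) = 24)
Function('z')(c) = Add(42, c) (Function('z')(c) = Add(c, 42) = Add(42, c))
Mul(-1, Function('z')(p)) = Mul(-1, Add(42, 24)) = Mul(-1, 66) = -66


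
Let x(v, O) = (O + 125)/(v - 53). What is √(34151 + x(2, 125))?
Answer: √88814001/51 ≈ 184.79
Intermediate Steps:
x(v, O) = (125 + O)/(-53 + v)
√(34151 + x(2, 125)) = √(34151 + (125 + 125)/(-53 + 2)) = √(34151 + 250/(-51)) = √(34151 - 1/51*250) = √(34151 - 250/51) = √(1741451/51) = √88814001/51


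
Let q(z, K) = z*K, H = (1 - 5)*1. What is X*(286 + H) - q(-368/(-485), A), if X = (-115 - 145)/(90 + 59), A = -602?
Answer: -2551336/72265 ≈ -35.305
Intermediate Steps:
X = -260/149 ≈ -1.7450
H = -4 (H = -4*1 = -4)
q(z, K) = K*z
X*(286 + H) - q(-368/(-485), A) = -260*(286 - 4)/149 - (-602)*(-368/(-485)) = -260/149*282 - (-602)*(-368*(-1/485)) = -73320/149 - (-602)*368/485 = -73320/149 - 1*(-221536/485) = -73320/149 + 221536/485 = -2551336/72265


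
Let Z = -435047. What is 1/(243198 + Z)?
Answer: -1/191849 ≈ -5.2124e-6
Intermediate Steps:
1/(243198 + Z) = 1/(243198 - 435047) = 1/(-191849) = -1/191849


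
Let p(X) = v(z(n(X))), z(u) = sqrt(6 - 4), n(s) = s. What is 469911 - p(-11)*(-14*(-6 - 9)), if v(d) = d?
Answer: 469911 - 210*sqrt(2) ≈ 4.6961e+5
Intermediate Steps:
z(u) = sqrt(2)
p(X) = sqrt(2)
469911 - p(-11)*(-14*(-6 - 9)) = 469911 - sqrt(2)*(-14*(-6 - 9)) = 469911 - sqrt(2)*(-14*(-15)) = 469911 - sqrt(2)*210 = 469911 - 210*sqrt(2)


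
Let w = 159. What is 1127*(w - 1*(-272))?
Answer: 485737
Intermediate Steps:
1127*(w - 1*(-272)) = 1127*(159 - 1*(-272)) = 1127*(159 + 272) = 1127*431 = 485737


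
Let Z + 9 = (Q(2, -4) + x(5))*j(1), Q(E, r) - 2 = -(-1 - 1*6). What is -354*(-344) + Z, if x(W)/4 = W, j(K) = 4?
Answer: 121883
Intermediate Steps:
x(W) = 4*W
Q(E, r) = 9 (Q(E, r) = 2 - (-1 - 1*6) = 2 - (-1 - 6) = 2 - 1*(-7) = 2 + 7 = 9)
Z = 107 (Z = -9 + (9 + 4*5)*4 = -9 + (9 + 20)*4 = -9 + 29*4 = -9 + 116 = 107)
-354*(-344) + Z = -354*(-344) + 107 = 121776 + 107 = 121883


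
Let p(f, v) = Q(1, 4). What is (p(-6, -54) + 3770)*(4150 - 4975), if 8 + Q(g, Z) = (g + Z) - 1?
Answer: -3106950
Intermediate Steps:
Q(g, Z) = -9 + Z + g (Q(g, Z) = -8 + ((g + Z) - 1) = -8 + ((Z + g) - 1) = -8 + (-1 + Z + g) = -9 + Z + g)
p(f, v) = -4 (p(f, v) = -9 + 4 + 1 = -4)
(p(-6, -54) + 3770)*(4150 - 4975) = (-4 + 3770)*(4150 - 4975) = 3766*(-825) = -3106950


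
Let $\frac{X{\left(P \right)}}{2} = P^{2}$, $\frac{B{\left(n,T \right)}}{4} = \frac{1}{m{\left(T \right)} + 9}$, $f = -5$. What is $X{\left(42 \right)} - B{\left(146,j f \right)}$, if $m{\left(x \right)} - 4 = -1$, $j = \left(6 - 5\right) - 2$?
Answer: $\frac{10583}{3} \approx 3527.7$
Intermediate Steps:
$j = -1$ ($j = 1 - 2 = -1$)
$m{\left(x \right)} = 3$ ($m{\left(x \right)} = 4 - 1 = 3$)
$B{\left(n,T \right)} = \frac{1}{3}$ ($B{\left(n,T \right)} = \frac{4}{3 + 9} = \frac{4}{12} = 4 \cdot \frac{1}{12} = \frac{1}{3}$)
$X{\left(P \right)} = 2 P^{2}$
$X{\left(42 \right)} - B{\left(146,j f \right)} = 2 \cdot 42^{2} - \frac{1}{3} = 2 \cdot 1764 - \frac{1}{3} = 3528 - \frac{1}{3} = \frac{10583}{3}$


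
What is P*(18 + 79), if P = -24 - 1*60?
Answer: -8148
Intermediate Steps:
P = -84 (P = -24 - 60 = -84)
P*(18 + 79) = -84*(18 + 79) = -84*97 = -8148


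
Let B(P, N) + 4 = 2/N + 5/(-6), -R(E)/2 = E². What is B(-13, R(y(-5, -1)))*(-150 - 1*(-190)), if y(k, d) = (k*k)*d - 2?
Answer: -140980/729 ≈ -193.39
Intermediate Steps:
y(k, d) = -2 + d*k² (y(k, d) = k²*d - 2 = d*k² - 2 = -2 + d*k²)
R(E) = -2*E²
B(P, N) = -29/6 + 2/N (B(P, N) = -4 + (2/N + 5/(-6)) = -4 + (2/N + 5*(-⅙)) = -4 + (2/N - ⅚) = -4 + (-⅚ + 2/N) = -29/6 + 2/N)
B(-13, R(y(-5, -1)))*(-150 - 1*(-190)) = (-29/6 + 2/((-2*(-2 - 1*(-5)²)²)))*(-150 - 1*(-190)) = (-29/6 + 2/((-2*(-2 - 1*25)²)))*(-150 + 190) = (-29/6 + 2/((-2*(-2 - 25)²)))*40 = (-29/6 + 2/((-2*(-27)²)))*40 = (-29/6 + 2/((-2*729)))*40 = (-29/6 + 2/(-1458))*40 = (-29/6 + 2*(-1/1458))*40 = (-29/6 - 1/729)*40 = -7049/1458*40 = -140980/729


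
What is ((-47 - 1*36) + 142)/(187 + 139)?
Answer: 59/326 ≈ 0.18098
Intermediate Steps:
((-47 - 1*36) + 142)/(187 + 139) = ((-47 - 36) + 142)/326 = (-83 + 142)*(1/326) = 59*(1/326) = 59/326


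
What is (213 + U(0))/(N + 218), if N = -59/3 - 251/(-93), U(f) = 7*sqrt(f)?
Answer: 6603/6232 ≈ 1.0595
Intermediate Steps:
N = -526/31 (N = -59*1/3 - 251*(-1/93) = -59/3 + 251/93 = -526/31 ≈ -16.968)
(213 + U(0))/(N + 218) = (213 + 7*sqrt(0))/(-526/31 + 218) = (213 + 7*0)/(6232/31) = (213 + 0)*(31/6232) = 213*(31/6232) = 6603/6232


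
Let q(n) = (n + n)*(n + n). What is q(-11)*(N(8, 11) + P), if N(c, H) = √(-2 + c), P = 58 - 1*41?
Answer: 8228 + 484*√6 ≈ 9413.5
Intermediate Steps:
q(n) = 4*n² (q(n) = (2*n)*(2*n) = 4*n²)
P = 17 (P = 58 - 41 = 17)
q(-11)*(N(8, 11) + P) = (4*(-11)²)*(√(-2 + 8) + 17) = (4*121)*(√6 + 17) = 484*(17 + √6) = 8228 + 484*√6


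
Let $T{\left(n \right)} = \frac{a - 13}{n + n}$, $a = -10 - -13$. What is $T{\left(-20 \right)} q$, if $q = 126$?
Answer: $\frac{63}{2} \approx 31.5$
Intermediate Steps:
$a = 3$ ($a = -10 + 13 = 3$)
$T{\left(n \right)} = - \frac{5}{n}$ ($T{\left(n \right)} = \frac{3 - 13}{n + n} = - \frac{10}{2 n} = - 10 \frac{1}{2 n} = - \frac{5}{n}$)
$T{\left(-20 \right)} q = - \frac{5}{-20} \cdot 126 = \left(-5\right) \left(- \frac{1}{20}\right) 126 = \frac{1}{4} \cdot 126 = \frac{63}{2}$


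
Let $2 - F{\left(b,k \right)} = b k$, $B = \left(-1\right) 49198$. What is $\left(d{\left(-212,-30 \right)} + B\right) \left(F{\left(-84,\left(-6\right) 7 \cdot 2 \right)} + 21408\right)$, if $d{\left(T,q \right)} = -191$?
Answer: $-708929706$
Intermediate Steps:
$B = -49198$
$F{\left(b,k \right)} = 2 - b k$
$\left(d{\left(-212,-30 \right)} + B\right) \left(F{\left(-84,\left(-6\right) 7 \cdot 2 \right)} + 21408\right) = \left(-191 - 49198\right) \left(\left(2 - - 84 \left(-6\right) 7 \cdot 2\right) + 21408\right) = - 49389 \left(\left(2 - - 84 \left(\left(-42\right) 2\right)\right) + 21408\right) = - 49389 \left(\left(2 - \left(-84\right) \left(-84\right)\right) + 21408\right) = - 49389 \left(\left(2 - 7056\right) + 21408\right) = - 49389 \left(-7054 + 21408\right) = \left(-49389\right) 14354 = -708929706$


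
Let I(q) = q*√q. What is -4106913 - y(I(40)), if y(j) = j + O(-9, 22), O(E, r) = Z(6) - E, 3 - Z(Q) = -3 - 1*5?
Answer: -4106933 - 80*√10 ≈ -4.1072e+6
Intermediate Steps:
Z(Q) = 11 (Z(Q) = 3 - (-3 - 1*5) = 3 - (-3 - 5) = 3 - 1*(-8) = 3 + 8 = 11)
O(E, r) = 11 - E
I(q) = q^(3/2)
y(j) = 20 + j (y(j) = j + (11 - 1*(-9)) = j + (11 + 9) = j + 20 = 20 + j)
-4106913 - y(I(40)) = -4106913 - (20 + 40^(3/2)) = -4106913 - (20 + 80*√10) = -4106913 + (-20 - 80*√10) = -4106933 - 80*√10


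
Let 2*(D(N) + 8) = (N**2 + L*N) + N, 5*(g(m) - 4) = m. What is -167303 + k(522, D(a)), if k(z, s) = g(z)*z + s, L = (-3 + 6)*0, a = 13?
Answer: -553176/5 ≈ -1.1064e+5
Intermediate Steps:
g(m) = 4 + m/5
L = 0 (L = 3*0 = 0)
D(N) = -8 + N/2 + N**2/2 (D(N) = -8 + ((N**2 + 0*N) + N)/2 = -8 + ((N**2 + 0) + N)/2 = -8 + (N**2 + N)/2 = -8 + (N + N**2)/2 = -8 + (N/2 + N**2/2) = -8 + N/2 + N**2/2)
k(z, s) = s + z*(4 + z/5) (k(z, s) = (4 + z/5)*z + s = z*(4 + z/5) + s = s + z*(4 + z/5))
-167303 + k(522, D(a)) = -167303 + ((-8 + (1/2)*13 + (1/2)*13**2) + (1/5)*522*(20 + 522)) = -167303 + ((-8 + 13/2 + (1/2)*169) + (1/5)*522*542) = -167303 + ((-8 + 13/2 + 169/2) + 282924/5) = -167303 + (83 + 282924/5) = -167303 + 283339/5 = -553176/5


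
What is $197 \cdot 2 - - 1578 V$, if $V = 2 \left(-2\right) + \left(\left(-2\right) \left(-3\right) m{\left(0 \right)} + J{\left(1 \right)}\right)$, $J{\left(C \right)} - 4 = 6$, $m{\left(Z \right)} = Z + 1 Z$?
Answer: $9862$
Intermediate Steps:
$m{\left(Z \right)} = 2 Z$ ($m{\left(Z \right)} = Z + Z = 2 Z$)
$J{\left(C \right)} = 10$ ($J{\left(C \right)} = 4 + 6 = 10$)
$V = 6$ ($V = 2 \left(-2\right) + \left(\left(-2\right) \left(-3\right) 2 \cdot 0 + 10\right) = -4 + \left(6 \cdot 0 + 10\right) = -4 + \left(0 + 10\right) = -4 + 10 = 6$)
$197 \cdot 2 - - 1578 V = 197 \cdot 2 - \left(-1578\right) 6 = 394 - -9468 = 394 + 9468 = 9862$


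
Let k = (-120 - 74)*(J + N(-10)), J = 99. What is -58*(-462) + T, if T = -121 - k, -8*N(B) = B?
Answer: 92247/2 ≈ 46124.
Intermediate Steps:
N(B) = -B/8
k = -38897/2 (k = (-120 - 74)*(99 - ⅛*(-10)) = -194*(99 + 5/4) = -194*401/4 = -38897/2 ≈ -19449.)
T = 38655/2 (T = -121 - 1*(-38897/2) = -121 + 38897/2 = 38655/2 ≈ 19328.)
-58*(-462) + T = -58*(-462) + 38655/2 = 26796 + 38655/2 = 92247/2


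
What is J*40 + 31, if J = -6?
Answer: -209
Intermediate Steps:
J*40 + 31 = -6*40 + 31 = -240 + 31 = -209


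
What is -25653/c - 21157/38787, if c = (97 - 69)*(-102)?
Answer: 373981/44328 ≈ 8.4367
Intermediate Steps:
c = -2856 (c = 28*(-102) = -2856)
-25653/c - 21157/38787 = -25653/(-2856) - 21157/38787 = -25653*(-1/2856) - 21157*1/38787 = 503/56 - 21157/38787 = 373981/44328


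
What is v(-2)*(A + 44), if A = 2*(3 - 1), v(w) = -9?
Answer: -432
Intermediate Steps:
A = 4 (A = 2*2 = 4)
v(-2)*(A + 44) = -9*(4 + 44) = -9*48 = -432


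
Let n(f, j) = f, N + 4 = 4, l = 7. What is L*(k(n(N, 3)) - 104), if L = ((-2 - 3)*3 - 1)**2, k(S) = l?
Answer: -24832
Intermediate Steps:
N = 0 (N = -4 + 4 = 0)
k(S) = 7
L = 256 (L = (-5*3 - 1)**2 = (-15 - 1)**2 = (-16)**2 = 256)
L*(k(n(N, 3)) - 104) = 256*(7 - 104) = 256*(-97) = -24832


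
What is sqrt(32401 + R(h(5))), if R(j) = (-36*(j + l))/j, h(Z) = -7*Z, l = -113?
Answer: sqrt(39504745)/35 ≈ 179.58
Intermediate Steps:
R(j) = (4068 - 36*j)/j (R(j) = (-36*(j - 113))/j = (-36*(-113 + j))/j = (4068 - 36*j)/j)
sqrt(32401 + R(h(5))) = sqrt(32401 + (-36 + 4068/((-7*5)))) = sqrt(32401 + (-36 + 4068/(-35))) = sqrt(32401 + (-36 + 4068*(-1/35))) = sqrt(32401 + (-36 - 4068/35)) = sqrt(32401 - 5328/35) = sqrt(1128707/35) = sqrt(39504745)/35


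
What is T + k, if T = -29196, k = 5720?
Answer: -23476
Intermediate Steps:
T + k = -29196 + 5720 = -23476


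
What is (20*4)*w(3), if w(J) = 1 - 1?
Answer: 0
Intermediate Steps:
w(J) = 0
(20*4)*w(3) = (20*4)*0 = 80*0 = 0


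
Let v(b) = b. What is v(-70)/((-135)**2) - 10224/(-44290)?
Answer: 3664642/16143705 ≈ 0.22700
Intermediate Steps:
v(-70)/((-135)**2) - 10224/(-44290) = -70/((-135)**2) - 10224/(-44290) = -70/18225 - 10224*(-1/44290) = -70*1/18225 + 5112/22145 = -14/3645 + 5112/22145 = 3664642/16143705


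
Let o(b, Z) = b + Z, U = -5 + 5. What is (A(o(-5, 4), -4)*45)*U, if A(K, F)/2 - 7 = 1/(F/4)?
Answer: 0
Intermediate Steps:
U = 0
o(b, Z) = Z + b
A(K, F) = 14 + 8/F (A(K, F) = 14 + 2/((F/4)) = 14 + 2*(4/F) = 14 + 8/F)
(A(o(-5, 4), -4)*45)*U = ((14 + 8/(-4))*45)*0 = ((14 + 8*(-¼))*45)*0 = ((14 - 2)*45)*0 = (12*45)*0 = 540*0 = 0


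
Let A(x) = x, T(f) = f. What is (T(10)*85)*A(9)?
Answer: 7650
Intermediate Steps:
(T(10)*85)*A(9) = (10*85)*9 = 850*9 = 7650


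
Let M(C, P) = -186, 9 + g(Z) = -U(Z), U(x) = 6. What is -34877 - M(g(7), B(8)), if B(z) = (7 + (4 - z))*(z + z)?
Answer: -34691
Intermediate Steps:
g(Z) = -15 (g(Z) = -9 - 1*6 = -9 - 6 = -15)
B(z) = 2*z*(11 - z) (B(z) = (11 - z)*(2*z) = 2*z*(11 - z))
-34877 - M(g(7), B(8)) = -34877 - 1*(-186) = -34877 + 186 = -34691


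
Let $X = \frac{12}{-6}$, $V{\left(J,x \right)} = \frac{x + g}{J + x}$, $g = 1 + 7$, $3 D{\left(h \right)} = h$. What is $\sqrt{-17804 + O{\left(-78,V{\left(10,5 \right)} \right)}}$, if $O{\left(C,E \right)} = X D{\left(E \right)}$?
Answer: $\frac{i \sqrt{4006030}}{15} \approx 133.43 i$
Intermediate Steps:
$D{\left(h \right)} = \frac{h}{3}$
$g = 8$
$V{\left(J,x \right)} = \frac{8 + x}{J + x}$ ($V{\left(J,x \right)} = \frac{x + 8}{J + x} = \frac{8 + x}{J + x}$)
$X = -2$ ($X = 12 \left(- \frac{1}{6}\right) = -2$)
$O{\left(C,E \right)} = - \frac{2 E}{3}$ ($O{\left(C,E \right)} = - 2 \frac{E}{3} = - \frac{2 E}{3}$)
$\sqrt{-17804 + O{\left(-78,V{\left(10,5 \right)} \right)}} = \sqrt{-17804 - \frac{2 \frac{8 + 5}{10 + 5}}{3}} = \sqrt{-17804 - \frac{2 \cdot \frac{1}{15} \cdot 13}{3}} = \sqrt{-17804 - \frac{26}{45}} = \sqrt{- \frac{801206}{45}} = \frac{i \sqrt{4006030}}{15}$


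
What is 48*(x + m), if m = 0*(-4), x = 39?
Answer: 1872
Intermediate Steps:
m = 0
48*(x + m) = 48*(39 + 0) = 48*39 = 1872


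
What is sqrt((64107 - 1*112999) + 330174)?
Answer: sqrt(281282) ≈ 530.36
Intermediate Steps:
sqrt((64107 - 1*112999) + 330174) = sqrt((64107 - 112999) + 330174) = sqrt(-48892 + 330174) = sqrt(281282)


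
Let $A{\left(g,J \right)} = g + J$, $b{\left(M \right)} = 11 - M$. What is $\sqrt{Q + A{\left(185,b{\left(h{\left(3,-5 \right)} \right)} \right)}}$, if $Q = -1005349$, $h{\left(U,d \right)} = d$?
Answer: $2 i \sqrt{251287} \approx 1002.6 i$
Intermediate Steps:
$A{\left(g,J \right)} = J + g$
$\sqrt{Q + A{\left(185,b{\left(h{\left(3,-5 \right)} \right)} \right)}} = \sqrt{-1005349 + \left(\left(11 - -5\right) + 185\right)} = \sqrt{-1005349 + \left(\left(11 + 5\right) + 185\right)} = \sqrt{-1005349 + \left(16 + 185\right)} = \sqrt{-1005349 + 201} = \sqrt{-1005148} = 2 i \sqrt{251287}$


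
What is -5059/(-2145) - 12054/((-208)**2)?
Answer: 7423721/3569280 ≈ 2.0799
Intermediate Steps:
-5059/(-2145) - 12054/((-208)**2) = -5059*(-1/2145) - 12054/43264 = 5059/2145 - 12054*1/43264 = 5059/2145 - 6027/21632 = 7423721/3569280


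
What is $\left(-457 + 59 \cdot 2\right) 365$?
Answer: $-123735$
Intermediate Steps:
$\left(-457 + 59 \cdot 2\right) 365 = \left(-457 + 118\right) 365 = \left(-339\right) 365 = -123735$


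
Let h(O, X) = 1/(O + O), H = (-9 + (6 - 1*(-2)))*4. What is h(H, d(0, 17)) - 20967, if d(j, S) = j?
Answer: -167737/8 ≈ -20967.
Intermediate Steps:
H = -4 (H = (-9 + (6 + 2))*4 = (-9 + 8)*4 = -1*4 = -4)
h(O, X) = 1/(2*O)
h(H, d(0, 17)) - 20967 = (1/2)/(-4) - 20967 = (1/2)*(-1/4) - 20967 = -1/8 - 20967 = -167737/8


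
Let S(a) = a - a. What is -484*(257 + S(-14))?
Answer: -124388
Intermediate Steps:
S(a) = 0
-484*(257 + S(-14)) = -484*(257 + 0) = -484*257 = -124388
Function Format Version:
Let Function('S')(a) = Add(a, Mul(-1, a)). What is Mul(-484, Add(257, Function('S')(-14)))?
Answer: -124388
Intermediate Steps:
Function('S')(a) = 0
Mul(-484, Add(257, Function('S')(-14))) = Mul(-484, Add(257, 0)) = Mul(-484, 257) = -124388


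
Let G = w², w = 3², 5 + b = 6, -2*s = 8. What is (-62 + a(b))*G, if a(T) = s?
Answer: -5346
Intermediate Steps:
s = -4 (s = -½*8 = -4)
b = 1 (b = -5 + 6 = 1)
w = 9
a(T) = -4
G = 81 (G = 9² = 81)
(-62 + a(b))*G = (-62 - 4)*81 = -66*81 = -5346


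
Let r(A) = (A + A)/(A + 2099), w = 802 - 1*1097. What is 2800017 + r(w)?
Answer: 2525615039/902 ≈ 2.8000e+6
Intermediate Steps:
w = -295 (w = 802 - 1097 = -295)
r(A) = 2*A/(2099 + A) (r(A) = (2*A)/(2099 + A) = 2*A/(2099 + A))
2800017 + r(w) = 2800017 + 2*(-295)/(2099 - 295) = 2800017 + 2*(-295)/1804 = 2800017 + 2*(-295)*(1/1804) = 2800017 - 295/902 = 2525615039/902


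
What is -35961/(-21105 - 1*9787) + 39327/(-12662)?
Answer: -379775751/195577252 ≈ -1.9418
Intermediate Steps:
-35961/(-21105 - 1*9787) + 39327/(-12662) = -35961/(-21105 - 9787) + 39327*(-1/12662) = -35961/(-30892) - 39327/12662 = -35961*(-1/30892) - 39327/12662 = 35961/30892 - 39327/12662 = -379775751/195577252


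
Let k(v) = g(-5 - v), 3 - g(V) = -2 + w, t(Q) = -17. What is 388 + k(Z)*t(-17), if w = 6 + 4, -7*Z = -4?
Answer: 473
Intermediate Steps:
Z = 4/7 (Z = -⅐*(-4) = 4/7 ≈ 0.57143)
w = 10
g(V) = -5 (g(V) = 3 - (-2 + 10) = 3 - 1*8 = 3 - 8 = -5)
k(v) = -5
388 + k(Z)*t(-17) = 388 - 5*(-17) = 388 + 85 = 473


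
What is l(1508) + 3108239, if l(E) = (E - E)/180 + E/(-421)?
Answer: 1308567111/421 ≈ 3.1082e+6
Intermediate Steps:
l(E) = -E/421 (l(E) = 0*(1/180) + E*(-1/421) = 0 - E/421 = -E/421)
l(1508) + 3108239 = -1/421*1508 + 3108239 = -1508/421 + 3108239 = 1308567111/421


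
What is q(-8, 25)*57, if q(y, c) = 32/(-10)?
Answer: -912/5 ≈ -182.40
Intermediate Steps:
q(y, c) = -16/5 (q(y, c) = 32*(-1/10) = -16/5)
q(-8, 25)*57 = -16/5*57 = -912/5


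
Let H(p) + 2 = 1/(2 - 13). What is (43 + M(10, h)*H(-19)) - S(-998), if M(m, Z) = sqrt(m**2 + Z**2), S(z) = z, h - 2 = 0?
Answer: 1041 - 46*sqrt(26)/11 ≈ 1019.7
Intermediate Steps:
h = 2 (h = 2 + 0 = 2)
M(m, Z) = sqrt(Z**2 + m**2)
H(p) = -23/11 (H(p) = -2 + 1/(2 - 13) = -2 + 1/(-11) = -2 - 1/11 = -23/11)
(43 + M(10, h)*H(-19)) - S(-998) = (43 + sqrt(2**2 + 10**2)*(-23/11)) - 1*(-998) = (43 + sqrt(4 + 100)*(-23/11)) + 998 = (43 + sqrt(104)*(-23/11)) + 998 = (43 + (2*sqrt(26))*(-23/11)) + 998 = (43 - 46*sqrt(26)/11) + 998 = 1041 - 46*sqrt(26)/11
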